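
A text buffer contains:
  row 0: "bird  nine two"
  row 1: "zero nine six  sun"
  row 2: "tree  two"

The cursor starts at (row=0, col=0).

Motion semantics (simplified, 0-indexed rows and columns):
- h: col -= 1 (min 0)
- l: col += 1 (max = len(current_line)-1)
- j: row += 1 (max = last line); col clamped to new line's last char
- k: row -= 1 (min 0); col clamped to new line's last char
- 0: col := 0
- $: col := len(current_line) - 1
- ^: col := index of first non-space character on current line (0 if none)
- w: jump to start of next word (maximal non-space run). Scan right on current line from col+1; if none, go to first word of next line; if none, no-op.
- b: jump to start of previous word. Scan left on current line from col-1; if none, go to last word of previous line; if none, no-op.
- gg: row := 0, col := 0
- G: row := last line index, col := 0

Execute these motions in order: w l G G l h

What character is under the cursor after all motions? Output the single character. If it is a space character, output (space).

Answer: t

Derivation:
After 1 (w): row=0 col=6 char='n'
After 2 (l): row=0 col=7 char='i'
After 3 (G): row=2 col=0 char='t'
After 4 (G): row=2 col=0 char='t'
After 5 (l): row=2 col=1 char='r'
After 6 (h): row=2 col=0 char='t'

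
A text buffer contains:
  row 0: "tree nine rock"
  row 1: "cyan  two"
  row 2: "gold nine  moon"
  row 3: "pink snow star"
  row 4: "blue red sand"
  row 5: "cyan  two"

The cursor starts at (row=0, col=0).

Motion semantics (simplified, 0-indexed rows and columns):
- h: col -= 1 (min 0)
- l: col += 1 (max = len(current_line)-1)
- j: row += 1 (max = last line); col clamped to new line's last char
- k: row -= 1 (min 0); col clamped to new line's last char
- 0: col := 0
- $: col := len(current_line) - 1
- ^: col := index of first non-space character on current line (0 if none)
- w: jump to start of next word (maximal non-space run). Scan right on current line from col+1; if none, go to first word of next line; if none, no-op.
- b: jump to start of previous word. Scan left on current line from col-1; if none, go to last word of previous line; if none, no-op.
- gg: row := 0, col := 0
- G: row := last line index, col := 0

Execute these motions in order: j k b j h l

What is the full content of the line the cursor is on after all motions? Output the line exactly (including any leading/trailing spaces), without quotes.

Answer: cyan  two

Derivation:
After 1 (j): row=1 col=0 char='c'
After 2 (k): row=0 col=0 char='t'
After 3 (b): row=0 col=0 char='t'
After 4 (j): row=1 col=0 char='c'
After 5 (h): row=1 col=0 char='c'
After 6 (l): row=1 col=1 char='y'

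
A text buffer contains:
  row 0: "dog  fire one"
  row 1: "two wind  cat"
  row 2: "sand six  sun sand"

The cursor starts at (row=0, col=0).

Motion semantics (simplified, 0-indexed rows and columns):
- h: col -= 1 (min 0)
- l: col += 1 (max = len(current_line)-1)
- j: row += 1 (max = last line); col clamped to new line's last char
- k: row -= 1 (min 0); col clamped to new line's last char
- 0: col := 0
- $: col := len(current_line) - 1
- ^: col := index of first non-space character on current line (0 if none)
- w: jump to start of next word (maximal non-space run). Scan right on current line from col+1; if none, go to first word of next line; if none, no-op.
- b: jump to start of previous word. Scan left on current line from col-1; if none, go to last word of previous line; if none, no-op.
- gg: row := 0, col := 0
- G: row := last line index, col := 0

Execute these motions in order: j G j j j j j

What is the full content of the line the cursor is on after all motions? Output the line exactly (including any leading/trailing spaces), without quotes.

After 1 (j): row=1 col=0 char='t'
After 2 (G): row=2 col=0 char='s'
After 3 (j): row=2 col=0 char='s'
After 4 (j): row=2 col=0 char='s'
After 5 (j): row=2 col=0 char='s'
After 6 (j): row=2 col=0 char='s'
After 7 (j): row=2 col=0 char='s'

Answer: sand six  sun sand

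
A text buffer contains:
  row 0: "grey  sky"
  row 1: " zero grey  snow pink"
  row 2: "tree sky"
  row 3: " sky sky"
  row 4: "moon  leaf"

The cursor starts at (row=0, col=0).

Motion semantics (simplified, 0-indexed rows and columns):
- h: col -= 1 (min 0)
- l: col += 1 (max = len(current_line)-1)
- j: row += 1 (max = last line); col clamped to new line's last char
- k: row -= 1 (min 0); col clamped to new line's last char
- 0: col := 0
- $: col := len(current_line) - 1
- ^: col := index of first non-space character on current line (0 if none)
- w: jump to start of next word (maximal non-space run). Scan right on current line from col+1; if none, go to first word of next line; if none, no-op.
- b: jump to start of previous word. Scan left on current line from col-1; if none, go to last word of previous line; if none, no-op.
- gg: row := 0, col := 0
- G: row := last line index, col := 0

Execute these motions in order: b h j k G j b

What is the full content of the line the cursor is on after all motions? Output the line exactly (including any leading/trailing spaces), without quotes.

After 1 (b): row=0 col=0 char='g'
After 2 (h): row=0 col=0 char='g'
After 3 (j): row=1 col=0 char='_'
After 4 (k): row=0 col=0 char='g'
After 5 (G): row=4 col=0 char='m'
After 6 (j): row=4 col=0 char='m'
After 7 (b): row=3 col=5 char='s'

Answer:  sky sky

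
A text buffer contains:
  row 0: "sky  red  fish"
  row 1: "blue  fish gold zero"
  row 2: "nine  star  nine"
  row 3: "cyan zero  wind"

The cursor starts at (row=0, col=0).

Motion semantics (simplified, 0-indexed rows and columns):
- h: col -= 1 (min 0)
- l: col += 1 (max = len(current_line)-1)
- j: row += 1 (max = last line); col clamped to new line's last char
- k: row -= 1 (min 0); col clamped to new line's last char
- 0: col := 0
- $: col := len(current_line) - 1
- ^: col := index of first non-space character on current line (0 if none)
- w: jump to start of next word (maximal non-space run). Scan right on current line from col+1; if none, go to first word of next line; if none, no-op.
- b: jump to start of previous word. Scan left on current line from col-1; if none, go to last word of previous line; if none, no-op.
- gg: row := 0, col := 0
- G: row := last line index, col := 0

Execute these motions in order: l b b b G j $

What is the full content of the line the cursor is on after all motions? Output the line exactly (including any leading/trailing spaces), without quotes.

After 1 (l): row=0 col=1 char='k'
After 2 (b): row=0 col=0 char='s'
After 3 (b): row=0 col=0 char='s'
After 4 (b): row=0 col=0 char='s'
After 5 (G): row=3 col=0 char='c'
After 6 (j): row=3 col=0 char='c'
After 7 ($): row=3 col=14 char='d'

Answer: cyan zero  wind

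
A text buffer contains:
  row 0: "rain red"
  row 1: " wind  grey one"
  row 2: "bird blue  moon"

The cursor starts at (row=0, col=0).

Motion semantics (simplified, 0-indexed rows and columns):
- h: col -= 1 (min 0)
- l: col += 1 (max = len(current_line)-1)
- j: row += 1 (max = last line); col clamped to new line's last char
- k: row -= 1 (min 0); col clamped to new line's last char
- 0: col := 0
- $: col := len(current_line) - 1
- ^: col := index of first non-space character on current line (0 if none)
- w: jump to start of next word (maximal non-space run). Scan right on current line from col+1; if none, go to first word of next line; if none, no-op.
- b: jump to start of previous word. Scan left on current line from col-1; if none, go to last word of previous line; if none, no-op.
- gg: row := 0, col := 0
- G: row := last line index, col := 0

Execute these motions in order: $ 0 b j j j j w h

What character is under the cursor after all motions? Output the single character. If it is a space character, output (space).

After 1 ($): row=0 col=7 char='d'
After 2 (0): row=0 col=0 char='r'
After 3 (b): row=0 col=0 char='r'
After 4 (j): row=1 col=0 char='_'
After 5 (j): row=2 col=0 char='b'
After 6 (j): row=2 col=0 char='b'
After 7 (j): row=2 col=0 char='b'
After 8 (w): row=2 col=5 char='b'
After 9 (h): row=2 col=4 char='_'

Answer: (space)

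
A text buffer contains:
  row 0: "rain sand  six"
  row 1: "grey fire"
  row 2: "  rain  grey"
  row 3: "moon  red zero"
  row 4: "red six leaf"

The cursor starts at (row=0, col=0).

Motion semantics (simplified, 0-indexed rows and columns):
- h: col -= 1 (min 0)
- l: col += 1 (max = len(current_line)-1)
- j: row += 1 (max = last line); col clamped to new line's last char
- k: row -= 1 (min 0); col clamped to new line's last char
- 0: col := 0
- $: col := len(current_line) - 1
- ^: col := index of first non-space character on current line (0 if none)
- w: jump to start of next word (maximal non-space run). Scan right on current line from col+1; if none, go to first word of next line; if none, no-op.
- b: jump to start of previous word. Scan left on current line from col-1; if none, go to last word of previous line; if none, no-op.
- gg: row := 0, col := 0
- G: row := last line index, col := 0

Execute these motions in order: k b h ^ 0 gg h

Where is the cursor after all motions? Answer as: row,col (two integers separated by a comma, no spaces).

Answer: 0,0

Derivation:
After 1 (k): row=0 col=0 char='r'
After 2 (b): row=0 col=0 char='r'
After 3 (h): row=0 col=0 char='r'
After 4 (^): row=0 col=0 char='r'
After 5 (0): row=0 col=0 char='r'
After 6 (gg): row=0 col=0 char='r'
After 7 (h): row=0 col=0 char='r'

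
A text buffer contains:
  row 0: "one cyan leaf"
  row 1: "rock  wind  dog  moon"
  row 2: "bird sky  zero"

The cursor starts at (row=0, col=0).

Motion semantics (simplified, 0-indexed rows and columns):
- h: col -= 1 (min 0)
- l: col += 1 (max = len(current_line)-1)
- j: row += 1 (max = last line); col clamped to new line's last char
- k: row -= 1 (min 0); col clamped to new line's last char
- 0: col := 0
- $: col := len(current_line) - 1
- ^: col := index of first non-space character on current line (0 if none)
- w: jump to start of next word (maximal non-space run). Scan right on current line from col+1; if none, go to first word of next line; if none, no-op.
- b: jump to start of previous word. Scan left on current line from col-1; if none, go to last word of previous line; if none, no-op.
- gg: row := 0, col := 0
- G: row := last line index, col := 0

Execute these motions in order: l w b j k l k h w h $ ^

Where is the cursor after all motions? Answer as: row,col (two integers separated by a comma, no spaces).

Answer: 0,0

Derivation:
After 1 (l): row=0 col=1 char='n'
After 2 (w): row=0 col=4 char='c'
After 3 (b): row=0 col=0 char='o'
After 4 (j): row=1 col=0 char='r'
After 5 (k): row=0 col=0 char='o'
After 6 (l): row=0 col=1 char='n'
After 7 (k): row=0 col=1 char='n'
After 8 (h): row=0 col=0 char='o'
After 9 (w): row=0 col=4 char='c'
After 10 (h): row=0 col=3 char='_'
After 11 ($): row=0 col=12 char='f'
After 12 (^): row=0 col=0 char='o'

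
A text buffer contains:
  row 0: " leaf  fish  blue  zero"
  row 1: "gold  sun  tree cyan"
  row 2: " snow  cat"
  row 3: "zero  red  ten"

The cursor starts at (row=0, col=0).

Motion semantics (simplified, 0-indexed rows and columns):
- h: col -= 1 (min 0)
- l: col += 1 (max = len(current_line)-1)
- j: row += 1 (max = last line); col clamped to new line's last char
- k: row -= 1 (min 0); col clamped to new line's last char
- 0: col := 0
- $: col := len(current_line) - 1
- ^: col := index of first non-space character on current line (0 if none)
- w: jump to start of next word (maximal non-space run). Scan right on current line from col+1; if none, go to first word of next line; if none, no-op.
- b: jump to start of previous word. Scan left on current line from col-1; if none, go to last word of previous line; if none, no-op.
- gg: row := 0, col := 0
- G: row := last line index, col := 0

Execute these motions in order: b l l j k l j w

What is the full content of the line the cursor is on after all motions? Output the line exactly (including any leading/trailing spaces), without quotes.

Answer: gold  sun  tree cyan

Derivation:
After 1 (b): row=0 col=0 char='_'
After 2 (l): row=0 col=1 char='l'
After 3 (l): row=0 col=2 char='e'
After 4 (j): row=1 col=2 char='l'
After 5 (k): row=0 col=2 char='e'
After 6 (l): row=0 col=3 char='a'
After 7 (j): row=1 col=3 char='d'
After 8 (w): row=1 col=6 char='s'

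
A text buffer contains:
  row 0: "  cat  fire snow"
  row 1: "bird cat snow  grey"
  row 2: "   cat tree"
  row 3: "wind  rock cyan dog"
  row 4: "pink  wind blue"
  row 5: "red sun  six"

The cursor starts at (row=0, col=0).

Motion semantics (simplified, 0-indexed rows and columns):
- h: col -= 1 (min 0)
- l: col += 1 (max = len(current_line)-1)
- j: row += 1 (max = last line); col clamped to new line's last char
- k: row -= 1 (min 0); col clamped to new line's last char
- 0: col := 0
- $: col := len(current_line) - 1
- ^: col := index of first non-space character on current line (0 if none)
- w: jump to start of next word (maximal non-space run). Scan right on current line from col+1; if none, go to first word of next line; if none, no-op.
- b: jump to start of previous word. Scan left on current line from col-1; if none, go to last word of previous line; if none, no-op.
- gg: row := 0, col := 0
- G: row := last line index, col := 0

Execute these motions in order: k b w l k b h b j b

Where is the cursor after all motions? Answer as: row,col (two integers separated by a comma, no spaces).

Answer: 1,0

Derivation:
After 1 (k): row=0 col=0 char='_'
After 2 (b): row=0 col=0 char='_'
After 3 (w): row=0 col=2 char='c'
After 4 (l): row=0 col=3 char='a'
After 5 (k): row=0 col=3 char='a'
After 6 (b): row=0 col=2 char='c'
After 7 (h): row=0 col=1 char='_'
After 8 (b): row=0 col=1 char='_'
After 9 (j): row=1 col=1 char='i'
After 10 (b): row=1 col=0 char='b'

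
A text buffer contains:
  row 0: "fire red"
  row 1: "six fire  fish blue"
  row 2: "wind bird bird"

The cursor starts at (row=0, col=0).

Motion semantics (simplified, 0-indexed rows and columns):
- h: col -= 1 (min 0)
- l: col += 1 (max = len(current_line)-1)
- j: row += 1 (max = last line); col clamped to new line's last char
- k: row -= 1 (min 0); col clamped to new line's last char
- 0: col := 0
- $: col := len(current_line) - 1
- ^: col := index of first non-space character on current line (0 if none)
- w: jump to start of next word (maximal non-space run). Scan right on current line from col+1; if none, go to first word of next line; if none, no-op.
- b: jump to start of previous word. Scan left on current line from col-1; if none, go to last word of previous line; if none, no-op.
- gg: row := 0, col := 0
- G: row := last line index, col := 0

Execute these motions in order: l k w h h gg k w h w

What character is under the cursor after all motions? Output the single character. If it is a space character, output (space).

After 1 (l): row=0 col=1 char='i'
After 2 (k): row=0 col=1 char='i'
After 3 (w): row=0 col=5 char='r'
After 4 (h): row=0 col=4 char='_'
After 5 (h): row=0 col=3 char='e'
After 6 (gg): row=0 col=0 char='f'
After 7 (k): row=0 col=0 char='f'
After 8 (w): row=0 col=5 char='r'
After 9 (h): row=0 col=4 char='_'
After 10 (w): row=0 col=5 char='r'

Answer: r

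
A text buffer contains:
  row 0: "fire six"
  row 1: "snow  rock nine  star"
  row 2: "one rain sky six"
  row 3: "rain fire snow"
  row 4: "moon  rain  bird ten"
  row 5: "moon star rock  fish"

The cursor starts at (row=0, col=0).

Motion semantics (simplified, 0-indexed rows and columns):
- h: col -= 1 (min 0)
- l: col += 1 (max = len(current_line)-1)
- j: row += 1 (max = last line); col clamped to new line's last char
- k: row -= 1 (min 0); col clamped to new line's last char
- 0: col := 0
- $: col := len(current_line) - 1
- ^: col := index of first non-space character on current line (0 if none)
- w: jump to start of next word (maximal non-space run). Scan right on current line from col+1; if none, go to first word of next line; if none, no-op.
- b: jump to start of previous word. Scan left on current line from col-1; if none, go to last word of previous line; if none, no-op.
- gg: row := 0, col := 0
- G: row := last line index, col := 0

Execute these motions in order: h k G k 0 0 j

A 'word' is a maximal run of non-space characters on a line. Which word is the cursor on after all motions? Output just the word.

Answer: moon

Derivation:
After 1 (h): row=0 col=0 char='f'
After 2 (k): row=0 col=0 char='f'
After 3 (G): row=5 col=0 char='m'
After 4 (k): row=4 col=0 char='m'
After 5 (0): row=4 col=0 char='m'
After 6 (0): row=4 col=0 char='m'
After 7 (j): row=5 col=0 char='m'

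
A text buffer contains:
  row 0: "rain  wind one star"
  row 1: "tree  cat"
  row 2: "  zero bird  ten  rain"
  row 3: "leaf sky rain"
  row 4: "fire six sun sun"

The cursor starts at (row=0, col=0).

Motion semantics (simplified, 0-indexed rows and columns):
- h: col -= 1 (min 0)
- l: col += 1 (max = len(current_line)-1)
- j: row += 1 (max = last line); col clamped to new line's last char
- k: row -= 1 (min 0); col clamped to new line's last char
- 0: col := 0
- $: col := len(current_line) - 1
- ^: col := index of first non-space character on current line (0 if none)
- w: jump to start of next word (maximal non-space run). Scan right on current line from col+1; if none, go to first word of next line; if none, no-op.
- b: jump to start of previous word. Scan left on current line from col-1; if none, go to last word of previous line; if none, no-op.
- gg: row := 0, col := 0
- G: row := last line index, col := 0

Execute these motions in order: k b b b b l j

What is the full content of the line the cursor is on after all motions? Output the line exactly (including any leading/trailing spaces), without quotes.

Answer: tree  cat

Derivation:
After 1 (k): row=0 col=0 char='r'
After 2 (b): row=0 col=0 char='r'
After 3 (b): row=0 col=0 char='r'
After 4 (b): row=0 col=0 char='r'
After 5 (b): row=0 col=0 char='r'
After 6 (l): row=0 col=1 char='a'
After 7 (j): row=1 col=1 char='r'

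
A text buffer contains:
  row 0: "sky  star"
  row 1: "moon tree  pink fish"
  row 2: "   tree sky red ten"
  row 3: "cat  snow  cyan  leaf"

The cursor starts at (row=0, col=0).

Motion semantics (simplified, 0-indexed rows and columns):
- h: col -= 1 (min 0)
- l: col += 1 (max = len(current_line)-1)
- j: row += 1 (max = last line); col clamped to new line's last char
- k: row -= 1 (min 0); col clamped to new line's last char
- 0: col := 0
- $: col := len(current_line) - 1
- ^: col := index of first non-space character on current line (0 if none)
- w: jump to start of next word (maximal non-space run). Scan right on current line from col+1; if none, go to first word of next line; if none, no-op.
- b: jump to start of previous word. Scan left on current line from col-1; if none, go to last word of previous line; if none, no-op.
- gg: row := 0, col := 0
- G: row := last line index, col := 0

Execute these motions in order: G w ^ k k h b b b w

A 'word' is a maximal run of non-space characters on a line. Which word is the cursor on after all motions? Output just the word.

After 1 (G): row=3 col=0 char='c'
After 2 (w): row=3 col=5 char='s'
After 3 (^): row=3 col=0 char='c'
After 4 (k): row=2 col=0 char='_'
After 5 (k): row=1 col=0 char='m'
After 6 (h): row=1 col=0 char='m'
After 7 (b): row=0 col=5 char='s'
After 8 (b): row=0 col=0 char='s'
After 9 (b): row=0 col=0 char='s'
After 10 (w): row=0 col=5 char='s'

Answer: star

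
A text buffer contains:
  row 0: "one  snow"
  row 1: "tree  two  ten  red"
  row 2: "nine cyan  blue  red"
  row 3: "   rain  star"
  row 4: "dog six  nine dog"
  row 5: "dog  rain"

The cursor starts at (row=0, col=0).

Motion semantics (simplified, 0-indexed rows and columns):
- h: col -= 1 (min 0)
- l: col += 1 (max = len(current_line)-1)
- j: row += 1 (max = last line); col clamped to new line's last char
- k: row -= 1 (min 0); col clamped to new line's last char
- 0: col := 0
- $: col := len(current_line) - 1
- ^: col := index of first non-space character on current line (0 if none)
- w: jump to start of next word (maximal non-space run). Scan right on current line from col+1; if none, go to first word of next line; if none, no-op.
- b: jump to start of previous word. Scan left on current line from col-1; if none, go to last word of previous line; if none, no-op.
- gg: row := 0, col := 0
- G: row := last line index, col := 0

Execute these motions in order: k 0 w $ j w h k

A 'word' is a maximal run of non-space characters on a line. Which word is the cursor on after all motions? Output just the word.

After 1 (k): row=0 col=0 char='o'
After 2 (0): row=0 col=0 char='o'
After 3 (w): row=0 col=5 char='s'
After 4 ($): row=0 col=8 char='w'
After 5 (j): row=1 col=8 char='o'
After 6 (w): row=1 col=11 char='t'
After 7 (h): row=1 col=10 char='_'
After 8 (k): row=0 col=8 char='w'

Answer: snow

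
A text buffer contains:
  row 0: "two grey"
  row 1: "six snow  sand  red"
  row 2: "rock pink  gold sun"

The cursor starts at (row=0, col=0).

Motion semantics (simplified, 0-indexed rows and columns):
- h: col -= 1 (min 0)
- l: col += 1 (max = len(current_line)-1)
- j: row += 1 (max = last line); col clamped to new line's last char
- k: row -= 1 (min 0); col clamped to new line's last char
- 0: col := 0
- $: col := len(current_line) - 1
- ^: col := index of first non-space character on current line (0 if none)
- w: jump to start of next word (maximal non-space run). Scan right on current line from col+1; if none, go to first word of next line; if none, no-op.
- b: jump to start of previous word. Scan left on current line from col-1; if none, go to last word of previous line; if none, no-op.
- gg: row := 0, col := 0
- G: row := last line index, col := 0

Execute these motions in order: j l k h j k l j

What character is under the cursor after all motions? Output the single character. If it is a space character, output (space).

After 1 (j): row=1 col=0 char='s'
After 2 (l): row=1 col=1 char='i'
After 3 (k): row=0 col=1 char='w'
After 4 (h): row=0 col=0 char='t'
After 5 (j): row=1 col=0 char='s'
After 6 (k): row=0 col=0 char='t'
After 7 (l): row=0 col=1 char='w'
After 8 (j): row=1 col=1 char='i'

Answer: i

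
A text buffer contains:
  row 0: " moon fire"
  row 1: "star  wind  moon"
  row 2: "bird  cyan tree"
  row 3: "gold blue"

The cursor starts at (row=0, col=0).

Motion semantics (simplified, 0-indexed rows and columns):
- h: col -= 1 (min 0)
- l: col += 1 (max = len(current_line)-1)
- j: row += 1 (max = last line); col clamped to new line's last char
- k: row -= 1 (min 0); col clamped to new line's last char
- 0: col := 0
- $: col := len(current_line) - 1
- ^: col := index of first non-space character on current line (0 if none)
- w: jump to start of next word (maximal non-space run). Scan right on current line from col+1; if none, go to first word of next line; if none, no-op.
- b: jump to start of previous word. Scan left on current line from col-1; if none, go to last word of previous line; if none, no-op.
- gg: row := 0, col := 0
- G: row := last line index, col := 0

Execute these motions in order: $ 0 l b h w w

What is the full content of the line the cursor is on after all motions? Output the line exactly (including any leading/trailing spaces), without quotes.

After 1 ($): row=0 col=9 char='e'
After 2 (0): row=0 col=0 char='_'
After 3 (l): row=0 col=1 char='m'
After 4 (b): row=0 col=1 char='m'
After 5 (h): row=0 col=0 char='_'
After 6 (w): row=0 col=1 char='m'
After 7 (w): row=0 col=6 char='f'

Answer:  moon fire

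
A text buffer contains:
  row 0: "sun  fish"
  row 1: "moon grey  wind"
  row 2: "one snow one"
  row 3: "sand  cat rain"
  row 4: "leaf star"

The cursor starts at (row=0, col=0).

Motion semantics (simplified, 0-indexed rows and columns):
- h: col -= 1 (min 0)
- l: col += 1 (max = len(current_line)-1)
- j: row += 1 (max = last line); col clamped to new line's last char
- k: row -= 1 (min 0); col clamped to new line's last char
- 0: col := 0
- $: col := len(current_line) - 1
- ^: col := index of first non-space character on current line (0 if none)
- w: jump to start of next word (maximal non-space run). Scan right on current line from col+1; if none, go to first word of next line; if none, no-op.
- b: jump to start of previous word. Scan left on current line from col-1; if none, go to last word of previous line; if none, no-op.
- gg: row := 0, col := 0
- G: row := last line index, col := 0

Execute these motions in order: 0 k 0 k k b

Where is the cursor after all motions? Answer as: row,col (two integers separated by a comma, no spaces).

After 1 (0): row=0 col=0 char='s'
After 2 (k): row=0 col=0 char='s'
After 3 (0): row=0 col=0 char='s'
After 4 (k): row=0 col=0 char='s'
After 5 (k): row=0 col=0 char='s'
After 6 (b): row=0 col=0 char='s'

Answer: 0,0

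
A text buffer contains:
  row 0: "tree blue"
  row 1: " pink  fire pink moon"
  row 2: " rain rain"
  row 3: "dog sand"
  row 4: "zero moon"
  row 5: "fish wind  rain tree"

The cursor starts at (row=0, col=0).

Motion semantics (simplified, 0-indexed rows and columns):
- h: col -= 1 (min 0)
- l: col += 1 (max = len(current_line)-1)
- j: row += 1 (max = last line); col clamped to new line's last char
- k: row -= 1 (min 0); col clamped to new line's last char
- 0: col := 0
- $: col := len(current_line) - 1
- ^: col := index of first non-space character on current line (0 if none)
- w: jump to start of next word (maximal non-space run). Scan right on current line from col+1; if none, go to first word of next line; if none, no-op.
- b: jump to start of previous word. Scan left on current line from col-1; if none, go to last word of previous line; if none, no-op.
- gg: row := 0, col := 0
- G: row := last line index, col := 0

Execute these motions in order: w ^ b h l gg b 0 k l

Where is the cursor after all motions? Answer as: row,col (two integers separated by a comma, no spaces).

Answer: 0,1

Derivation:
After 1 (w): row=0 col=5 char='b'
After 2 (^): row=0 col=0 char='t'
After 3 (b): row=0 col=0 char='t'
After 4 (h): row=0 col=0 char='t'
After 5 (l): row=0 col=1 char='r'
After 6 (gg): row=0 col=0 char='t'
After 7 (b): row=0 col=0 char='t'
After 8 (0): row=0 col=0 char='t'
After 9 (k): row=0 col=0 char='t'
After 10 (l): row=0 col=1 char='r'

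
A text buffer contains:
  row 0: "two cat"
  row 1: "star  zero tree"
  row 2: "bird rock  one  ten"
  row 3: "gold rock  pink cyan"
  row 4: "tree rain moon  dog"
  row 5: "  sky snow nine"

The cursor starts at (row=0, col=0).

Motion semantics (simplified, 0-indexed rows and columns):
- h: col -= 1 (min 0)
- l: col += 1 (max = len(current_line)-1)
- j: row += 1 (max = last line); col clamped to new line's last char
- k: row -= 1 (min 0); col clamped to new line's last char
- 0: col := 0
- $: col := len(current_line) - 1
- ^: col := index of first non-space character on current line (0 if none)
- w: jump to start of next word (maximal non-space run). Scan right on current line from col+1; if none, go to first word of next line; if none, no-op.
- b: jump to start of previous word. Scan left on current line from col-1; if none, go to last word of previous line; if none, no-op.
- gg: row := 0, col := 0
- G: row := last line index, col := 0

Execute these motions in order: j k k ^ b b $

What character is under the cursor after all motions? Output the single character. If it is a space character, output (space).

After 1 (j): row=1 col=0 char='s'
After 2 (k): row=0 col=0 char='t'
After 3 (k): row=0 col=0 char='t'
After 4 (^): row=0 col=0 char='t'
After 5 (b): row=0 col=0 char='t'
After 6 (b): row=0 col=0 char='t'
After 7 ($): row=0 col=6 char='t'

Answer: t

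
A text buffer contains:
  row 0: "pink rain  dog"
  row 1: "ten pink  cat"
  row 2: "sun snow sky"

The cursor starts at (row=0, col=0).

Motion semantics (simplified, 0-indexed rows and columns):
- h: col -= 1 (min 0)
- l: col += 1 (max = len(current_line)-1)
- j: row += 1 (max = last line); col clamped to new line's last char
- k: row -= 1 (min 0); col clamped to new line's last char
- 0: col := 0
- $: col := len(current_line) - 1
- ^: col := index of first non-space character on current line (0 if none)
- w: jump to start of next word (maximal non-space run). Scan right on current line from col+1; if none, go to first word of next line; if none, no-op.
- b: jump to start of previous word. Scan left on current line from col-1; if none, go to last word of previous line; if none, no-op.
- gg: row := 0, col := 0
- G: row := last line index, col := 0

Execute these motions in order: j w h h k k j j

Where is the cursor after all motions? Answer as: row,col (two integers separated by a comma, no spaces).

Answer: 2,2

Derivation:
After 1 (j): row=1 col=0 char='t'
After 2 (w): row=1 col=4 char='p'
After 3 (h): row=1 col=3 char='_'
After 4 (h): row=1 col=2 char='n'
After 5 (k): row=0 col=2 char='n'
After 6 (k): row=0 col=2 char='n'
After 7 (j): row=1 col=2 char='n'
After 8 (j): row=2 col=2 char='n'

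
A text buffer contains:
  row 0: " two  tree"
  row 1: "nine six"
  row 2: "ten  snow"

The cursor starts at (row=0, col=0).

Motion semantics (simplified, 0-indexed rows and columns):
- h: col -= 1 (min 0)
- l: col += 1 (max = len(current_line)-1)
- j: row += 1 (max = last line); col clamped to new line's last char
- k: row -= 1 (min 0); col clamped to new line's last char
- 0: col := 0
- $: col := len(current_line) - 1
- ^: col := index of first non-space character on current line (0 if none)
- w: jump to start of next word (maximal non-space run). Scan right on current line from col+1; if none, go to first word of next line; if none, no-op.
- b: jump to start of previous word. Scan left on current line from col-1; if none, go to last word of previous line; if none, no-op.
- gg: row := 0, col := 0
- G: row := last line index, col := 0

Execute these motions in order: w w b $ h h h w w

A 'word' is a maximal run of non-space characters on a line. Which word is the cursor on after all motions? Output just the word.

Answer: six

Derivation:
After 1 (w): row=0 col=1 char='t'
After 2 (w): row=0 col=6 char='t'
After 3 (b): row=0 col=1 char='t'
After 4 ($): row=0 col=9 char='e'
After 5 (h): row=0 col=8 char='e'
After 6 (h): row=0 col=7 char='r'
After 7 (h): row=0 col=6 char='t'
After 8 (w): row=1 col=0 char='n'
After 9 (w): row=1 col=5 char='s'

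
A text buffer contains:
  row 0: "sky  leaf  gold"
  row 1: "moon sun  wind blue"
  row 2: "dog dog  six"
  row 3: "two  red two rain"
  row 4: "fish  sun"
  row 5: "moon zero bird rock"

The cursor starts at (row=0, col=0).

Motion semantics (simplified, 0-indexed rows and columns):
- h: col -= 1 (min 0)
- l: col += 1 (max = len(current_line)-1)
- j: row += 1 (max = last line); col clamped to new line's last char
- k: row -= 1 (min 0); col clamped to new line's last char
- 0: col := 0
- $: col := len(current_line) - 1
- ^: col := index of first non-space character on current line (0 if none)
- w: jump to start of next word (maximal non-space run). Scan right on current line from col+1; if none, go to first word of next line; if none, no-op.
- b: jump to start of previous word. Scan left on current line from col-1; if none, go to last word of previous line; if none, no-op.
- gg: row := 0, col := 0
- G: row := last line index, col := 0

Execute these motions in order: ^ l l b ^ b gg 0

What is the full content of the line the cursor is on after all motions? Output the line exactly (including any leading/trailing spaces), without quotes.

After 1 (^): row=0 col=0 char='s'
After 2 (l): row=0 col=1 char='k'
After 3 (l): row=0 col=2 char='y'
After 4 (b): row=0 col=0 char='s'
After 5 (^): row=0 col=0 char='s'
After 6 (b): row=0 col=0 char='s'
After 7 (gg): row=0 col=0 char='s'
After 8 (0): row=0 col=0 char='s'

Answer: sky  leaf  gold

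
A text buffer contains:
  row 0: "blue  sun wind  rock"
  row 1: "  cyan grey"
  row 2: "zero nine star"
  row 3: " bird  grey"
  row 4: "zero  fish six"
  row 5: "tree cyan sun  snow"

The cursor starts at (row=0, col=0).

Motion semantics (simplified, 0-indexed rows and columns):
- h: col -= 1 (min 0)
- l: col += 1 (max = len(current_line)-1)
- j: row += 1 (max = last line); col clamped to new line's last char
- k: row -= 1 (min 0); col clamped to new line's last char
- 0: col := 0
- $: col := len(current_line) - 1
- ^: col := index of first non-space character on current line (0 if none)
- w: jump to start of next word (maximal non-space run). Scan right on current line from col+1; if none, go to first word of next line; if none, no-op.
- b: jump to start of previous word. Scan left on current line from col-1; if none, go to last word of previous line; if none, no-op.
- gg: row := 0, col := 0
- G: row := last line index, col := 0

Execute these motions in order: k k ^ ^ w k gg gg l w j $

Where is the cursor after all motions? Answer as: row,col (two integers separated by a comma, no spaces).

Answer: 1,10

Derivation:
After 1 (k): row=0 col=0 char='b'
After 2 (k): row=0 col=0 char='b'
After 3 (^): row=0 col=0 char='b'
After 4 (^): row=0 col=0 char='b'
After 5 (w): row=0 col=6 char='s'
After 6 (k): row=0 col=6 char='s'
After 7 (gg): row=0 col=0 char='b'
After 8 (gg): row=0 col=0 char='b'
After 9 (l): row=0 col=1 char='l'
After 10 (w): row=0 col=6 char='s'
After 11 (j): row=1 col=6 char='_'
After 12 ($): row=1 col=10 char='y'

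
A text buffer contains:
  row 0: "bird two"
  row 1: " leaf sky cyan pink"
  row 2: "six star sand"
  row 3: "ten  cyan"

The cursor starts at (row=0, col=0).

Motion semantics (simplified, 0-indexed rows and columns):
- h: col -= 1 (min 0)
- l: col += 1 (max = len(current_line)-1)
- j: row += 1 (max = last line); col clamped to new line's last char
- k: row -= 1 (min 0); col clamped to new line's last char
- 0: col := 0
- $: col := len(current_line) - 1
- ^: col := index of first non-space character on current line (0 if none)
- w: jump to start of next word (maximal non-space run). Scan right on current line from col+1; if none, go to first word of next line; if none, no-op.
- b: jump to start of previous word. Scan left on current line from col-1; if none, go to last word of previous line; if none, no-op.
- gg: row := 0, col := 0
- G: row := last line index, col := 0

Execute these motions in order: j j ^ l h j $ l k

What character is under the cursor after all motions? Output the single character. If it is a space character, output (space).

Answer: (space)

Derivation:
After 1 (j): row=1 col=0 char='_'
After 2 (j): row=2 col=0 char='s'
After 3 (^): row=2 col=0 char='s'
After 4 (l): row=2 col=1 char='i'
After 5 (h): row=2 col=0 char='s'
After 6 (j): row=3 col=0 char='t'
After 7 ($): row=3 col=8 char='n'
After 8 (l): row=3 col=8 char='n'
After 9 (k): row=2 col=8 char='_'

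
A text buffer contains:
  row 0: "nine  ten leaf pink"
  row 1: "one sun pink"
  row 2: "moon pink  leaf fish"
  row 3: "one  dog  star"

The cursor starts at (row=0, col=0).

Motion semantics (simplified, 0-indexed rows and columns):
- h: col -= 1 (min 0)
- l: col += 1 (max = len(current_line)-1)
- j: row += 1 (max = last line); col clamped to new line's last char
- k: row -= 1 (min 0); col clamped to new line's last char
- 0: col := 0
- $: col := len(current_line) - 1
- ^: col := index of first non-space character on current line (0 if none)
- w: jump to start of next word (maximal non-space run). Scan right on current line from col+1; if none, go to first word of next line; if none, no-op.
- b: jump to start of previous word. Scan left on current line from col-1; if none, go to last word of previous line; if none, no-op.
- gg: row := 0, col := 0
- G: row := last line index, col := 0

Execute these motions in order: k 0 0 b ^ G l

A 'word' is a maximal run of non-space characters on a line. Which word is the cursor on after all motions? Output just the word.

After 1 (k): row=0 col=0 char='n'
After 2 (0): row=0 col=0 char='n'
After 3 (0): row=0 col=0 char='n'
After 4 (b): row=0 col=0 char='n'
After 5 (^): row=0 col=0 char='n'
After 6 (G): row=3 col=0 char='o'
After 7 (l): row=3 col=1 char='n'

Answer: one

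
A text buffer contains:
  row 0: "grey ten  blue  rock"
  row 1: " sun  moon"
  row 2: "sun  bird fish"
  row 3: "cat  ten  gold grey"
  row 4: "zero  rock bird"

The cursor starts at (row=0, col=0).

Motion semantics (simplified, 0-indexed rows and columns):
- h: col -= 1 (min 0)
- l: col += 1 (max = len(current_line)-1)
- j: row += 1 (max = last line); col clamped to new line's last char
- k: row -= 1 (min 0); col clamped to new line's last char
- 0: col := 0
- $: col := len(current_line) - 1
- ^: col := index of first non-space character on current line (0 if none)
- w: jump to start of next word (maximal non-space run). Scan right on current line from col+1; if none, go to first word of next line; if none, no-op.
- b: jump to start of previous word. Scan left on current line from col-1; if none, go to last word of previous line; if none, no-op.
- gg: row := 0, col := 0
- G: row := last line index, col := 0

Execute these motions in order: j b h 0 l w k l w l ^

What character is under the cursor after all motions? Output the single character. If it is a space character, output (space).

Answer: g

Derivation:
After 1 (j): row=1 col=0 char='_'
After 2 (b): row=0 col=16 char='r'
After 3 (h): row=0 col=15 char='_'
After 4 (0): row=0 col=0 char='g'
After 5 (l): row=0 col=1 char='r'
After 6 (w): row=0 col=5 char='t'
After 7 (k): row=0 col=5 char='t'
After 8 (l): row=0 col=6 char='e'
After 9 (w): row=0 col=10 char='b'
After 10 (l): row=0 col=11 char='l'
After 11 (^): row=0 col=0 char='g'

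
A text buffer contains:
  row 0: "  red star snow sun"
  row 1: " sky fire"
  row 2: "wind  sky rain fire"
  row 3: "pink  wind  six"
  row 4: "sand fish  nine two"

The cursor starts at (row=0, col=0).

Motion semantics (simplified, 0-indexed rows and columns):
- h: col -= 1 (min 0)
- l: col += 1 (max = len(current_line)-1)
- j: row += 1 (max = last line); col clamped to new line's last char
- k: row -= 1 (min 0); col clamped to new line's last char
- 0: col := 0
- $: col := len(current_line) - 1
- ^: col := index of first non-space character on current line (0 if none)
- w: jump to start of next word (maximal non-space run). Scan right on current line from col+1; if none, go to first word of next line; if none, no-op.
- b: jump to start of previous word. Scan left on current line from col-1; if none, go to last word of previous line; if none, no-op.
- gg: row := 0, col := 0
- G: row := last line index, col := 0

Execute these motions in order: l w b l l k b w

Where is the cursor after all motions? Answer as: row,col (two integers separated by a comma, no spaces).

Answer: 0,6

Derivation:
After 1 (l): row=0 col=1 char='_'
After 2 (w): row=0 col=2 char='r'
After 3 (b): row=0 col=2 char='r'
After 4 (l): row=0 col=3 char='e'
After 5 (l): row=0 col=4 char='d'
After 6 (k): row=0 col=4 char='d'
After 7 (b): row=0 col=2 char='r'
After 8 (w): row=0 col=6 char='s'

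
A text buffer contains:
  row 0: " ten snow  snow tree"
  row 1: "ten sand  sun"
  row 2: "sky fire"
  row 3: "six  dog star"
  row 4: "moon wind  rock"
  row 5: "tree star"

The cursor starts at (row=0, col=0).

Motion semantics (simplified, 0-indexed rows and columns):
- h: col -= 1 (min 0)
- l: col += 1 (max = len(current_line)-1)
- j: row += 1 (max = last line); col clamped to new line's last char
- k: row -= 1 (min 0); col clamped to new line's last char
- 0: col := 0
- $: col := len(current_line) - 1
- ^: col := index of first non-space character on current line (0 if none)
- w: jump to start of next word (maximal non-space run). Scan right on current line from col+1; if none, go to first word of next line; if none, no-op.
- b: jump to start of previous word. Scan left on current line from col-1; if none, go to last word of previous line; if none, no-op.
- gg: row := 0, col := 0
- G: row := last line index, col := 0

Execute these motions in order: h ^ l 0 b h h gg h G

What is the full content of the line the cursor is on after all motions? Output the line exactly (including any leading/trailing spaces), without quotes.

Answer: tree star

Derivation:
After 1 (h): row=0 col=0 char='_'
After 2 (^): row=0 col=1 char='t'
After 3 (l): row=0 col=2 char='e'
After 4 (0): row=0 col=0 char='_'
After 5 (b): row=0 col=0 char='_'
After 6 (h): row=0 col=0 char='_'
After 7 (h): row=0 col=0 char='_'
After 8 (gg): row=0 col=0 char='_'
After 9 (h): row=0 col=0 char='_'
After 10 (G): row=5 col=0 char='t'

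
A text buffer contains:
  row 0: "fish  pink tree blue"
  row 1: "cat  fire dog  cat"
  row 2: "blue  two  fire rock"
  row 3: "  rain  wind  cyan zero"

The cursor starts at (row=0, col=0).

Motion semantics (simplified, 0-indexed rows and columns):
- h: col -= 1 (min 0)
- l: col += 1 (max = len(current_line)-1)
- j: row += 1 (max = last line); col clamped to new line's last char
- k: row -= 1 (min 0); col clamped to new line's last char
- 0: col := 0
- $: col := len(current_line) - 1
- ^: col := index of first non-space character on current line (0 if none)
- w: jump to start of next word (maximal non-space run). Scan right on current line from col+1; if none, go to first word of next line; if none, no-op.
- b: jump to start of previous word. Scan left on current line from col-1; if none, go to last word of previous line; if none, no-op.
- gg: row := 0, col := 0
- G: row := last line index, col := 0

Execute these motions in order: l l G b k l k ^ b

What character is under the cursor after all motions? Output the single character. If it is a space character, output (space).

Answer: f

Derivation:
After 1 (l): row=0 col=1 char='i'
After 2 (l): row=0 col=2 char='s'
After 3 (G): row=3 col=0 char='_'
After 4 (b): row=2 col=16 char='r'
After 5 (k): row=1 col=16 char='a'
After 6 (l): row=1 col=17 char='t'
After 7 (k): row=0 col=17 char='l'
After 8 (^): row=0 col=0 char='f'
After 9 (b): row=0 col=0 char='f'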